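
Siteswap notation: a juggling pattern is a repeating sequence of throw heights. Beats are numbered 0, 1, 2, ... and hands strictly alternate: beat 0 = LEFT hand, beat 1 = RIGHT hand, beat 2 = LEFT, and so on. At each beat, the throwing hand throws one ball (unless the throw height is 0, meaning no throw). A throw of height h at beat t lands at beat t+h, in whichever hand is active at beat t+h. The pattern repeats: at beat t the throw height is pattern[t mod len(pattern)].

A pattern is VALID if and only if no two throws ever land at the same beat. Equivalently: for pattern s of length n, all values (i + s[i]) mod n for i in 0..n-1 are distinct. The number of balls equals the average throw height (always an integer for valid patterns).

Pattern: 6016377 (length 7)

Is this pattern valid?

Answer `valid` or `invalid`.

i=0: (i + s[i]) mod n = (0 + 6) mod 7 = 6
i=1: (i + s[i]) mod n = (1 + 0) mod 7 = 1
i=2: (i + s[i]) mod n = (2 + 1) mod 7 = 3
i=3: (i + s[i]) mod n = (3 + 6) mod 7 = 2
i=4: (i + s[i]) mod n = (4 + 3) mod 7 = 0
i=5: (i + s[i]) mod n = (5 + 7) mod 7 = 5
i=6: (i + s[i]) mod n = (6 + 7) mod 7 = 6
Residues: [6, 1, 3, 2, 0, 5, 6], distinct: False

Answer: invalid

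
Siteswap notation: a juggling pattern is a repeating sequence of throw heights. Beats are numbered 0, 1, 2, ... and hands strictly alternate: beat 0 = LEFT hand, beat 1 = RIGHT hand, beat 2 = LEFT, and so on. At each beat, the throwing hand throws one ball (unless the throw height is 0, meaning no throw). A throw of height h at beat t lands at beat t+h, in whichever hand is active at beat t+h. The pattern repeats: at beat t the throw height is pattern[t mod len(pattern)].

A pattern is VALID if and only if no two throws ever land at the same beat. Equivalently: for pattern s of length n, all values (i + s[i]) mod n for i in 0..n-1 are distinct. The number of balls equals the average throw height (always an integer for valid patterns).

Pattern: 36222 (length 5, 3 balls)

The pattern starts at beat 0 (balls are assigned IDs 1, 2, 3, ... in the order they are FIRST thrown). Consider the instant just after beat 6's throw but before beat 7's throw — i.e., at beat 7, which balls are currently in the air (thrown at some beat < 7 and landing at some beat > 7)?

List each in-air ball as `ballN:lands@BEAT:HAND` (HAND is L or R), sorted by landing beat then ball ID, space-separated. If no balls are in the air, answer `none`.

Beat 0 (L): throw ball1 h=3 -> lands@3:R; in-air after throw: [b1@3:R]
Beat 1 (R): throw ball2 h=6 -> lands@7:R; in-air after throw: [b1@3:R b2@7:R]
Beat 2 (L): throw ball3 h=2 -> lands@4:L; in-air after throw: [b1@3:R b3@4:L b2@7:R]
Beat 3 (R): throw ball1 h=2 -> lands@5:R; in-air after throw: [b3@4:L b1@5:R b2@7:R]
Beat 4 (L): throw ball3 h=2 -> lands@6:L; in-air after throw: [b1@5:R b3@6:L b2@7:R]
Beat 5 (R): throw ball1 h=3 -> lands@8:L; in-air after throw: [b3@6:L b2@7:R b1@8:L]
Beat 6 (L): throw ball3 h=6 -> lands@12:L; in-air after throw: [b2@7:R b1@8:L b3@12:L]
Beat 7 (R): throw ball2 h=2 -> lands@9:R; in-air after throw: [b1@8:L b2@9:R b3@12:L]

Answer: ball1:lands@8:L ball3:lands@12:L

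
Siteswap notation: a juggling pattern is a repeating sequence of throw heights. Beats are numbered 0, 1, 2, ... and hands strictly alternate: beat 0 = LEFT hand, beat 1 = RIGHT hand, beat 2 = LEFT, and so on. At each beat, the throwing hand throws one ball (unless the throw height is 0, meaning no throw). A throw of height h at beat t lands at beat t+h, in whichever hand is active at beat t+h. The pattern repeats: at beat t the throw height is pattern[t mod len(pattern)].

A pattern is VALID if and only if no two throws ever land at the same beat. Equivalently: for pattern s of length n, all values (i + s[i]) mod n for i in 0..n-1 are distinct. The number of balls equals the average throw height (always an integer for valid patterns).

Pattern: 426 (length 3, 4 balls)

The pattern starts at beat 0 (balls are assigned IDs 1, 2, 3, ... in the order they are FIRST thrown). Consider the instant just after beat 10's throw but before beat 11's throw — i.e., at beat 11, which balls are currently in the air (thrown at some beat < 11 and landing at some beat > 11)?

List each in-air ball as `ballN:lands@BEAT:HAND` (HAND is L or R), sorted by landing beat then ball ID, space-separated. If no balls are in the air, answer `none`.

Beat 0 (L): throw ball1 h=4 -> lands@4:L; in-air after throw: [b1@4:L]
Beat 1 (R): throw ball2 h=2 -> lands@3:R; in-air after throw: [b2@3:R b1@4:L]
Beat 2 (L): throw ball3 h=6 -> lands@8:L; in-air after throw: [b2@3:R b1@4:L b3@8:L]
Beat 3 (R): throw ball2 h=4 -> lands@7:R; in-air after throw: [b1@4:L b2@7:R b3@8:L]
Beat 4 (L): throw ball1 h=2 -> lands@6:L; in-air after throw: [b1@6:L b2@7:R b3@8:L]
Beat 5 (R): throw ball4 h=6 -> lands@11:R; in-air after throw: [b1@6:L b2@7:R b3@8:L b4@11:R]
Beat 6 (L): throw ball1 h=4 -> lands@10:L; in-air after throw: [b2@7:R b3@8:L b1@10:L b4@11:R]
Beat 7 (R): throw ball2 h=2 -> lands@9:R; in-air after throw: [b3@8:L b2@9:R b1@10:L b4@11:R]
Beat 8 (L): throw ball3 h=6 -> lands@14:L; in-air after throw: [b2@9:R b1@10:L b4@11:R b3@14:L]
Beat 9 (R): throw ball2 h=4 -> lands@13:R; in-air after throw: [b1@10:L b4@11:R b2@13:R b3@14:L]
Beat 10 (L): throw ball1 h=2 -> lands@12:L; in-air after throw: [b4@11:R b1@12:L b2@13:R b3@14:L]
Beat 11 (R): throw ball4 h=6 -> lands@17:R; in-air after throw: [b1@12:L b2@13:R b3@14:L b4@17:R]

Answer: ball1:lands@12:L ball2:lands@13:R ball3:lands@14:L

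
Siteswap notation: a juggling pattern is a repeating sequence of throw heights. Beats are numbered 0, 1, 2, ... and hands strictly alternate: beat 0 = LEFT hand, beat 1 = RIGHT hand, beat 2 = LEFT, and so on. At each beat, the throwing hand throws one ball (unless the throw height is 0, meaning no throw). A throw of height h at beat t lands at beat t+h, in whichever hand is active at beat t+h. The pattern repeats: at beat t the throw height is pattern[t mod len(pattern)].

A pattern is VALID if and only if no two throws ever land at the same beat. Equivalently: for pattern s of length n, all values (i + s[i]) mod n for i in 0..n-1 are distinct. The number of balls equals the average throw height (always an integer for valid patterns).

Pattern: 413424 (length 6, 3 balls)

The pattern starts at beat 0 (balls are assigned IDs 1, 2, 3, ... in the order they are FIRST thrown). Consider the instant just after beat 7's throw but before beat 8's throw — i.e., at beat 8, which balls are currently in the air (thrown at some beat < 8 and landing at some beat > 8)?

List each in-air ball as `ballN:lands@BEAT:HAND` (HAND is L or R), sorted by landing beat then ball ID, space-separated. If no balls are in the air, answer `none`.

Answer: ball2:lands@9:R ball1:lands@10:L

Derivation:
Beat 0 (L): throw ball1 h=4 -> lands@4:L; in-air after throw: [b1@4:L]
Beat 1 (R): throw ball2 h=1 -> lands@2:L; in-air after throw: [b2@2:L b1@4:L]
Beat 2 (L): throw ball2 h=3 -> lands@5:R; in-air after throw: [b1@4:L b2@5:R]
Beat 3 (R): throw ball3 h=4 -> lands@7:R; in-air after throw: [b1@4:L b2@5:R b3@7:R]
Beat 4 (L): throw ball1 h=2 -> lands@6:L; in-air after throw: [b2@5:R b1@6:L b3@7:R]
Beat 5 (R): throw ball2 h=4 -> lands@9:R; in-air after throw: [b1@6:L b3@7:R b2@9:R]
Beat 6 (L): throw ball1 h=4 -> lands@10:L; in-air after throw: [b3@7:R b2@9:R b1@10:L]
Beat 7 (R): throw ball3 h=1 -> lands@8:L; in-air after throw: [b3@8:L b2@9:R b1@10:L]
Beat 8 (L): throw ball3 h=3 -> lands@11:R; in-air after throw: [b2@9:R b1@10:L b3@11:R]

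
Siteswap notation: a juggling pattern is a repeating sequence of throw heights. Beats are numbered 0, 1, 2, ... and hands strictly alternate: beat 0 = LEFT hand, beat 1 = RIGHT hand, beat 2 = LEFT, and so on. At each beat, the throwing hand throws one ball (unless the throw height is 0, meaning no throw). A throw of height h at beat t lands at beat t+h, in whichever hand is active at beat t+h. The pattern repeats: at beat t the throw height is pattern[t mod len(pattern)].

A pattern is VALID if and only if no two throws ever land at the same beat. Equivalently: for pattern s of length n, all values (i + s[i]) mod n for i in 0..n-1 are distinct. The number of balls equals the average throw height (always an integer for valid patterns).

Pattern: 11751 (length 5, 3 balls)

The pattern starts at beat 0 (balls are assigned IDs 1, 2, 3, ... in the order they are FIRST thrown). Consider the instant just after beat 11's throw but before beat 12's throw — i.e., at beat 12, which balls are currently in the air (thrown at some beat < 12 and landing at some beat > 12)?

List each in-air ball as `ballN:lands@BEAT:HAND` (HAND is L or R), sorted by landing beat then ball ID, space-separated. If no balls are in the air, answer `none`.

Answer: ball2:lands@13:R ball3:lands@14:L

Derivation:
Beat 0 (L): throw ball1 h=1 -> lands@1:R; in-air after throw: [b1@1:R]
Beat 1 (R): throw ball1 h=1 -> lands@2:L; in-air after throw: [b1@2:L]
Beat 2 (L): throw ball1 h=7 -> lands@9:R; in-air after throw: [b1@9:R]
Beat 3 (R): throw ball2 h=5 -> lands@8:L; in-air after throw: [b2@8:L b1@9:R]
Beat 4 (L): throw ball3 h=1 -> lands@5:R; in-air after throw: [b3@5:R b2@8:L b1@9:R]
Beat 5 (R): throw ball3 h=1 -> lands@6:L; in-air after throw: [b3@6:L b2@8:L b1@9:R]
Beat 6 (L): throw ball3 h=1 -> lands@7:R; in-air after throw: [b3@7:R b2@8:L b1@9:R]
Beat 7 (R): throw ball3 h=7 -> lands@14:L; in-air after throw: [b2@8:L b1@9:R b3@14:L]
Beat 8 (L): throw ball2 h=5 -> lands@13:R; in-air after throw: [b1@9:R b2@13:R b3@14:L]
Beat 9 (R): throw ball1 h=1 -> lands@10:L; in-air after throw: [b1@10:L b2@13:R b3@14:L]
Beat 10 (L): throw ball1 h=1 -> lands@11:R; in-air after throw: [b1@11:R b2@13:R b3@14:L]
Beat 11 (R): throw ball1 h=1 -> lands@12:L; in-air after throw: [b1@12:L b2@13:R b3@14:L]
Beat 12 (L): throw ball1 h=7 -> lands@19:R; in-air after throw: [b2@13:R b3@14:L b1@19:R]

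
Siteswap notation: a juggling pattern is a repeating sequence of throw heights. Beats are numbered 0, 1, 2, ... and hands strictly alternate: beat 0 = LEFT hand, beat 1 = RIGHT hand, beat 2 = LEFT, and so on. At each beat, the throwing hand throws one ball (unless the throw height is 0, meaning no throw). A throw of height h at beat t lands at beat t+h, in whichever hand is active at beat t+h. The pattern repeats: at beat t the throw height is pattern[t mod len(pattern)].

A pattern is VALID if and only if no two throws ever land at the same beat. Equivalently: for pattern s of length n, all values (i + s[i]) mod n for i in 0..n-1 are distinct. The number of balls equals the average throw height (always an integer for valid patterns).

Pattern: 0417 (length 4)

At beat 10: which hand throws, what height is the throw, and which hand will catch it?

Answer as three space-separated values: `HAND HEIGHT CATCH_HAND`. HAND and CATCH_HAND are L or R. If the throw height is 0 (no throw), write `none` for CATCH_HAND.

Answer: L 1 R

Derivation:
Beat 10: 10 mod 2 = 0, so hand = L
Throw height = pattern[10 mod 4] = pattern[2] = 1
Lands at beat 10+1=11, 11 mod 2 = 1, so catch hand = R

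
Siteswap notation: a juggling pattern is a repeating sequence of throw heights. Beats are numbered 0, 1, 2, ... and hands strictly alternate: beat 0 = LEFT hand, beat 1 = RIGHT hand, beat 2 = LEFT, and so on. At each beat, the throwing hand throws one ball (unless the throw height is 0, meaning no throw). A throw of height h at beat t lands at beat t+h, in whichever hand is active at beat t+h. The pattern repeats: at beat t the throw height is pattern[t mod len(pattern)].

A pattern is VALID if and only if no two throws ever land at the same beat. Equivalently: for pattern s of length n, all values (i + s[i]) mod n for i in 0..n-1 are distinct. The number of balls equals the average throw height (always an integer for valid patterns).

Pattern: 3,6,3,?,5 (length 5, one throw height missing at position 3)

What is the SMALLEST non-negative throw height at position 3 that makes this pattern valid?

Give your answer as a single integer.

Answer: 3

Derivation:
i=0: (0 + 3) mod 5 = 3
i=1: (1 + 6) mod 5 = 2
i=2: (2 + 3) mod 5 = 0
i=3: s[i]=? (unknown)
i=4: (4 + 5) mod 5 = 4
Known residues: [0, 2, 3, 4]; need a permutation of 0..4, so missing residue r = 1
Need (3 + s) mod 5 = 1; smallest s = (1 - 3) mod 5 = 3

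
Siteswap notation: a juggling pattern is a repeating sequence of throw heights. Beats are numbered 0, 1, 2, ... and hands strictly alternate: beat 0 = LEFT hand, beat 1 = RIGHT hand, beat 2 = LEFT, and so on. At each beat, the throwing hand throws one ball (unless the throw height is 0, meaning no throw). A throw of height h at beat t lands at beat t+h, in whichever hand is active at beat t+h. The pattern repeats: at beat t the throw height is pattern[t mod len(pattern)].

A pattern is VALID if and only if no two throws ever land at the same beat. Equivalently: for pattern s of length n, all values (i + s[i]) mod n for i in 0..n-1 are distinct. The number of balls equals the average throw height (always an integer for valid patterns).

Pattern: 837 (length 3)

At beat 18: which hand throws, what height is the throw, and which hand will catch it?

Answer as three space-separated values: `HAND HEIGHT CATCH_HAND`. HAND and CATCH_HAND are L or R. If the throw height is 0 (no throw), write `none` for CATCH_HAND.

Answer: L 8 L

Derivation:
Beat 18: 18 mod 2 = 0, so hand = L
Throw height = pattern[18 mod 3] = pattern[0] = 8
Lands at beat 18+8=26, 26 mod 2 = 0, so catch hand = L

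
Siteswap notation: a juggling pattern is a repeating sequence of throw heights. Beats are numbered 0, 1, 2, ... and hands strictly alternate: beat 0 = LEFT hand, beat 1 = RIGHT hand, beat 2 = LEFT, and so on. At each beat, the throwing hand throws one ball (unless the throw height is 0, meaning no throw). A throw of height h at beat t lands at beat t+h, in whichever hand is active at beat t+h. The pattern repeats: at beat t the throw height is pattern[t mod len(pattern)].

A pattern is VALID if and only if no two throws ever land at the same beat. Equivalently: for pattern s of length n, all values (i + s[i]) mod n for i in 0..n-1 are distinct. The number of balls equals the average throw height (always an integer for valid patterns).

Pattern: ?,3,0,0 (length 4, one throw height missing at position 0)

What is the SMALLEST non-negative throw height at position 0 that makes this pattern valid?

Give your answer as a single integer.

i=0: s[i]=? (unknown)
i=1: (1 + 3) mod 4 = 0
i=2: (2 + 0) mod 4 = 2
i=3: (3 + 0) mod 4 = 3
Known residues: [0, 2, 3]; need a permutation of 0..3, so missing residue r = 1
Need (0 + s) mod 4 = 1; smallest s = (1 - 0) mod 4 = 1

Answer: 1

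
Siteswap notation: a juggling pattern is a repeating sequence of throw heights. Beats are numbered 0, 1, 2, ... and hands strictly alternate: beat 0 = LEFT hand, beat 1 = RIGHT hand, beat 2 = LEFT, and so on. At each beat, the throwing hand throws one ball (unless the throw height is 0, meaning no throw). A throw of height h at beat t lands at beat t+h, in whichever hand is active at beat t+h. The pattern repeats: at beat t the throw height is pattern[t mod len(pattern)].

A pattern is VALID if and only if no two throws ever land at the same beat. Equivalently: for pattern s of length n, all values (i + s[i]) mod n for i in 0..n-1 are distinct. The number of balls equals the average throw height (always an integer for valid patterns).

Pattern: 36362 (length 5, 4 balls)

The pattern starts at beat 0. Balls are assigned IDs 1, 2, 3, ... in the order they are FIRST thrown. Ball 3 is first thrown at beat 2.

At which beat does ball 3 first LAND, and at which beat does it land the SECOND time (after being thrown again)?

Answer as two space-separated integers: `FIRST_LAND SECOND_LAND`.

Answer: 5 8

Derivation:
Beat 0 (L): throw ball1 h=3 -> lands@3:R; in-air after throw: [b1@3:R]
Beat 1 (R): throw ball2 h=6 -> lands@7:R; in-air after throw: [b1@3:R b2@7:R]
Beat 2 (L): throw ball3 h=3 -> lands@5:R; in-air after throw: [b1@3:R b3@5:R b2@7:R]
Beat 3 (R): throw ball1 h=6 -> lands@9:R; in-air after throw: [b3@5:R b2@7:R b1@9:R]
Beat 4 (L): throw ball4 h=2 -> lands@6:L; in-air after throw: [b3@5:R b4@6:L b2@7:R b1@9:R]
Beat 5 (R): throw ball3 h=3 -> lands@8:L; in-air after throw: [b4@6:L b2@7:R b3@8:L b1@9:R]
Beat 6 (L): throw ball4 h=6 -> lands@12:L; in-air after throw: [b2@7:R b3@8:L b1@9:R b4@12:L]
Beat 7 (R): throw ball2 h=3 -> lands@10:L; in-air after throw: [b3@8:L b1@9:R b2@10:L b4@12:L]
Beat 8 (L): throw ball3 h=6 -> lands@14:L; in-air after throw: [b1@9:R b2@10:L b4@12:L b3@14:L]
Ball 3: thrown@2 h=3 -> first land @5; rethrown@5 h=3 -> second land @8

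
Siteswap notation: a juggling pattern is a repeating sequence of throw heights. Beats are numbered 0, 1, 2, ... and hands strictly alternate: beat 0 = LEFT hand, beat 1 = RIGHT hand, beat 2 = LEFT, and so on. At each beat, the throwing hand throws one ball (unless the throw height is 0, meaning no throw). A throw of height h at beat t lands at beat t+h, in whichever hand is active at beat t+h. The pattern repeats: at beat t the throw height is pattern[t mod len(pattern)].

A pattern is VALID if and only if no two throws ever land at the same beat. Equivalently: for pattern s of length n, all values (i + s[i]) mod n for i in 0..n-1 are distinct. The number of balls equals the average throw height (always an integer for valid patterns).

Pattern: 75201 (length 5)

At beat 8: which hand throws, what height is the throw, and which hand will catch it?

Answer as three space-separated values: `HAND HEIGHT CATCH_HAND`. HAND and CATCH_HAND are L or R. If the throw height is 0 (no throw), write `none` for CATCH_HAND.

Answer: L 0 none

Derivation:
Beat 8: 8 mod 2 = 0, so hand = L
Throw height = pattern[8 mod 5] = pattern[3] = 0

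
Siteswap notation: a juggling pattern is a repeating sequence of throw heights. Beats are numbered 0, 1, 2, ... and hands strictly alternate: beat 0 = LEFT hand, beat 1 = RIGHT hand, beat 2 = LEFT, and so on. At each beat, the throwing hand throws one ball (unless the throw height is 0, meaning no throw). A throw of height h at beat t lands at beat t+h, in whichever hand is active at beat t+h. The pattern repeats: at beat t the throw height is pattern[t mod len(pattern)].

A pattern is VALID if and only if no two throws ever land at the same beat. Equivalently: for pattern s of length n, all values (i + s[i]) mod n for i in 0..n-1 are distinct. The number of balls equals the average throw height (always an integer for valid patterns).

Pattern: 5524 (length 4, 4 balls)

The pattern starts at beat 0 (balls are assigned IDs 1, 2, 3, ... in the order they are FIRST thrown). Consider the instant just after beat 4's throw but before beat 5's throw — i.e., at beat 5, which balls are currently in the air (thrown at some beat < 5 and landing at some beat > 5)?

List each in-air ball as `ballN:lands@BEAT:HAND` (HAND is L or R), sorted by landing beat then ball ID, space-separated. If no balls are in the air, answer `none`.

Beat 0 (L): throw ball1 h=5 -> lands@5:R; in-air after throw: [b1@5:R]
Beat 1 (R): throw ball2 h=5 -> lands@6:L; in-air after throw: [b1@5:R b2@6:L]
Beat 2 (L): throw ball3 h=2 -> lands@4:L; in-air after throw: [b3@4:L b1@5:R b2@6:L]
Beat 3 (R): throw ball4 h=4 -> lands@7:R; in-air after throw: [b3@4:L b1@5:R b2@6:L b4@7:R]
Beat 4 (L): throw ball3 h=5 -> lands@9:R; in-air after throw: [b1@5:R b2@6:L b4@7:R b3@9:R]
Beat 5 (R): throw ball1 h=5 -> lands@10:L; in-air after throw: [b2@6:L b4@7:R b3@9:R b1@10:L]

Answer: ball2:lands@6:L ball4:lands@7:R ball3:lands@9:R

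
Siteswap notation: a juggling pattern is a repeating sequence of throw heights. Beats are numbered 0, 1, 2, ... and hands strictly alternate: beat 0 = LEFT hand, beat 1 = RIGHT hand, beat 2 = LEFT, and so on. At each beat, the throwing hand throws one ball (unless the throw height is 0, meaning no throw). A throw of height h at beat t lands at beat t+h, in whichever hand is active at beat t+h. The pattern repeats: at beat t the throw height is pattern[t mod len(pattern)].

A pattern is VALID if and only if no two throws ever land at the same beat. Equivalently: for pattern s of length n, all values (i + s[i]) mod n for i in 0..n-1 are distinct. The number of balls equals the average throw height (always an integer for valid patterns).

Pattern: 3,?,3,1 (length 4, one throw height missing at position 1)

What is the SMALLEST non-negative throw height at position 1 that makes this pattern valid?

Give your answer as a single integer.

i=0: (0 + 3) mod 4 = 3
i=1: s[i]=? (unknown)
i=2: (2 + 3) mod 4 = 1
i=3: (3 + 1) mod 4 = 0
Known residues: [0, 1, 3]; need a permutation of 0..3, so missing residue r = 2
Need (1 + s) mod 4 = 2; smallest s = (2 - 1) mod 4 = 1

Answer: 1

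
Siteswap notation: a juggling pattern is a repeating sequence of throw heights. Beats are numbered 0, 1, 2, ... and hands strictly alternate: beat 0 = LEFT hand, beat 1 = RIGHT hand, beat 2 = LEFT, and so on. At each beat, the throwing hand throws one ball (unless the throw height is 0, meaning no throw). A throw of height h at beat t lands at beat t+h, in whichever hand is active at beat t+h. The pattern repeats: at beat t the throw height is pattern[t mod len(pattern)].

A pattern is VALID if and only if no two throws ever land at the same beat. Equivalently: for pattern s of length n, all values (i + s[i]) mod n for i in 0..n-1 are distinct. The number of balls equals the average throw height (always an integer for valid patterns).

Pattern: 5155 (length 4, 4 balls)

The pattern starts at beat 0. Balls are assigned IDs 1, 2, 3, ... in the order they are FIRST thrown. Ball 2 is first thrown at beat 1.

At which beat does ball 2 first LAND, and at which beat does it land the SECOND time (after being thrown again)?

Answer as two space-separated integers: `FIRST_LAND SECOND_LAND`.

Beat 0 (L): throw ball1 h=5 -> lands@5:R; in-air after throw: [b1@5:R]
Beat 1 (R): throw ball2 h=1 -> lands@2:L; in-air after throw: [b2@2:L b1@5:R]
Beat 2 (L): throw ball2 h=5 -> lands@7:R; in-air after throw: [b1@5:R b2@7:R]
Beat 3 (R): throw ball3 h=5 -> lands@8:L; in-air after throw: [b1@5:R b2@7:R b3@8:L]
Beat 4 (L): throw ball4 h=5 -> lands@9:R; in-air after throw: [b1@5:R b2@7:R b3@8:L b4@9:R]
Beat 5 (R): throw ball1 h=1 -> lands@6:L; in-air after throw: [b1@6:L b2@7:R b3@8:L b4@9:R]
Beat 6 (L): throw ball1 h=5 -> lands@11:R; in-air after throw: [b2@7:R b3@8:L b4@9:R b1@11:R]
Beat 7 (R): throw ball2 h=5 -> lands@12:L; in-air after throw: [b3@8:L b4@9:R b1@11:R b2@12:L]
Ball 2: thrown@1 h=1 -> first land @2; rethrown@2 h=5 -> second land @7

Answer: 2 7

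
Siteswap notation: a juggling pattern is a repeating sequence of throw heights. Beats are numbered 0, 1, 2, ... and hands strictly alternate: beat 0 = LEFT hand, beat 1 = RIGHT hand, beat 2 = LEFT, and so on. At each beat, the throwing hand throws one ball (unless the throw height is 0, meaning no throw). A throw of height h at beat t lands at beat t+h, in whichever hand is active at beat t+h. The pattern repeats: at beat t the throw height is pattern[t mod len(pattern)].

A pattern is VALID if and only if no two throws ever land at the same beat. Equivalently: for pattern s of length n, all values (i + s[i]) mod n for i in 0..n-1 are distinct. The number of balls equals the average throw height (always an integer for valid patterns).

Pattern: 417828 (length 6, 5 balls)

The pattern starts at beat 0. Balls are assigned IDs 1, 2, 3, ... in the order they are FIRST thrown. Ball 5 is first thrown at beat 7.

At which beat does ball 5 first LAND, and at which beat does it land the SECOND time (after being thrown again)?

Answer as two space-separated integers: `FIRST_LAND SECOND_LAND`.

Beat 0 (L): throw ball1 h=4 -> lands@4:L; in-air after throw: [b1@4:L]
Beat 1 (R): throw ball2 h=1 -> lands@2:L; in-air after throw: [b2@2:L b1@4:L]
Beat 2 (L): throw ball2 h=7 -> lands@9:R; in-air after throw: [b1@4:L b2@9:R]
Beat 3 (R): throw ball3 h=8 -> lands@11:R; in-air after throw: [b1@4:L b2@9:R b3@11:R]
Beat 4 (L): throw ball1 h=2 -> lands@6:L; in-air after throw: [b1@6:L b2@9:R b3@11:R]
Beat 5 (R): throw ball4 h=8 -> lands@13:R; in-air after throw: [b1@6:L b2@9:R b3@11:R b4@13:R]
Beat 6 (L): throw ball1 h=4 -> lands@10:L; in-air after throw: [b2@9:R b1@10:L b3@11:R b4@13:R]
Beat 7 (R): throw ball5 h=1 -> lands@8:L; in-air after throw: [b5@8:L b2@9:R b1@10:L b3@11:R b4@13:R]
Beat 8 (L): throw ball5 h=7 -> lands@15:R; in-air after throw: [b2@9:R b1@10:L b3@11:R b4@13:R b5@15:R]
Beat 9 (R): throw ball2 h=8 -> lands@17:R; in-air after throw: [b1@10:L b3@11:R b4@13:R b5@15:R b2@17:R]
Beat 10 (L): throw ball1 h=2 -> lands@12:L; in-air after throw: [b3@11:R b1@12:L b4@13:R b5@15:R b2@17:R]
Beat 11 (R): throw ball3 h=8 -> lands@19:R; in-air after throw: [b1@12:L b4@13:R b5@15:R b2@17:R b3@19:R]
Ball 5: thrown@7 h=1 -> first land @8; rethrown@8 h=7 -> second land @15

Answer: 8 15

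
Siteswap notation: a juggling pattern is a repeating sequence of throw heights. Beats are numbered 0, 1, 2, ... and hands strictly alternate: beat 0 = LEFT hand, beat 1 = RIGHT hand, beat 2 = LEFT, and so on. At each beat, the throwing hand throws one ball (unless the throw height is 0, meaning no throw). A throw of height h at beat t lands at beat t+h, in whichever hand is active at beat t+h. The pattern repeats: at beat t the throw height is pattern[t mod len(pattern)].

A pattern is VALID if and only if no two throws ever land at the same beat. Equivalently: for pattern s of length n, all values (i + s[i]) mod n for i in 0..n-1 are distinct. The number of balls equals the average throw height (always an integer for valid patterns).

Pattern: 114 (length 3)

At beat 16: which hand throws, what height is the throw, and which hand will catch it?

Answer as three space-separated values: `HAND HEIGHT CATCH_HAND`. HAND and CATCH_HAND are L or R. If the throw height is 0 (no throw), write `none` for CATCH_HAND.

Answer: L 1 R

Derivation:
Beat 16: 16 mod 2 = 0, so hand = L
Throw height = pattern[16 mod 3] = pattern[1] = 1
Lands at beat 16+1=17, 17 mod 2 = 1, so catch hand = R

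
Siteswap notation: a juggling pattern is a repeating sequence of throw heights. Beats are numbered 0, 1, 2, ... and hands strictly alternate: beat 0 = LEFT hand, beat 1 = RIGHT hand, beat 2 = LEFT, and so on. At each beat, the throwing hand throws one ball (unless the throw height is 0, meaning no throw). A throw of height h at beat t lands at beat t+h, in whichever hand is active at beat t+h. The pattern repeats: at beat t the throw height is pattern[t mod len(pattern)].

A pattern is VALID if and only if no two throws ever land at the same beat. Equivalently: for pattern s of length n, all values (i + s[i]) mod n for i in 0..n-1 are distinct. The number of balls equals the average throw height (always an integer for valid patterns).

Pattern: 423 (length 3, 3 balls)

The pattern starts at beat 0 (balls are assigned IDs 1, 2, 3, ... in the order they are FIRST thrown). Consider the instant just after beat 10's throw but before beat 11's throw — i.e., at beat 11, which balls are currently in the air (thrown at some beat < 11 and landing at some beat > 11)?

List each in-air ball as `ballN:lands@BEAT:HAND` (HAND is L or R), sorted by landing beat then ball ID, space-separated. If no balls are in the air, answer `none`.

Beat 0 (L): throw ball1 h=4 -> lands@4:L; in-air after throw: [b1@4:L]
Beat 1 (R): throw ball2 h=2 -> lands@3:R; in-air after throw: [b2@3:R b1@4:L]
Beat 2 (L): throw ball3 h=3 -> lands@5:R; in-air after throw: [b2@3:R b1@4:L b3@5:R]
Beat 3 (R): throw ball2 h=4 -> lands@7:R; in-air after throw: [b1@4:L b3@5:R b2@7:R]
Beat 4 (L): throw ball1 h=2 -> lands@6:L; in-air after throw: [b3@5:R b1@6:L b2@7:R]
Beat 5 (R): throw ball3 h=3 -> lands@8:L; in-air after throw: [b1@6:L b2@7:R b3@8:L]
Beat 6 (L): throw ball1 h=4 -> lands@10:L; in-air after throw: [b2@7:R b3@8:L b1@10:L]
Beat 7 (R): throw ball2 h=2 -> lands@9:R; in-air after throw: [b3@8:L b2@9:R b1@10:L]
Beat 8 (L): throw ball3 h=3 -> lands@11:R; in-air after throw: [b2@9:R b1@10:L b3@11:R]
Beat 9 (R): throw ball2 h=4 -> lands@13:R; in-air after throw: [b1@10:L b3@11:R b2@13:R]
Beat 10 (L): throw ball1 h=2 -> lands@12:L; in-air after throw: [b3@11:R b1@12:L b2@13:R]
Beat 11 (R): throw ball3 h=3 -> lands@14:L; in-air after throw: [b1@12:L b2@13:R b3@14:L]

Answer: ball1:lands@12:L ball2:lands@13:R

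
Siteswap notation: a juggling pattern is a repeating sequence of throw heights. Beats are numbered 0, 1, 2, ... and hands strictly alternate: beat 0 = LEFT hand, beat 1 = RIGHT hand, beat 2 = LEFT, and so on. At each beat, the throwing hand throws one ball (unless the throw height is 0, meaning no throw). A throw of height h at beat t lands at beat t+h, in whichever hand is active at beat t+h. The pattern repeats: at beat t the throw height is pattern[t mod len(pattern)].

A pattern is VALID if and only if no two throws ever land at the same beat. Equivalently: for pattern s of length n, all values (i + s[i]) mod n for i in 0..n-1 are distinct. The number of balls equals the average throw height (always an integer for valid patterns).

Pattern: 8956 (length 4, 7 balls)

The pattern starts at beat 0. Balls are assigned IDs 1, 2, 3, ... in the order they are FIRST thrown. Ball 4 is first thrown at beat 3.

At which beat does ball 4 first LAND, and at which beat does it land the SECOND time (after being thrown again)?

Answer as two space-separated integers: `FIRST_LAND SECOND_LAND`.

Beat 0 (L): throw ball1 h=8 -> lands@8:L; in-air after throw: [b1@8:L]
Beat 1 (R): throw ball2 h=9 -> lands@10:L; in-air after throw: [b1@8:L b2@10:L]
Beat 2 (L): throw ball3 h=5 -> lands@7:R; in-air after throw: [b3@7:R b1@8:L b2@10:L]
Beat 3 (R): throw ball4 h=6 -> lands@9:R; in-air after throw: [b3@7:R b1@8:L b4@9:R b2@10:L]
Beat 4 (L): throw ball5 h=8 -> lands@12:L; in-air after throw: [b3@7:R b1@8:L b4@9:R b2@10:L b5@12:L]
Beat 5 (R): throw ball6 h=9 -> lands@14:L; in-air after throw: [b3@7:R b1@8:L b4@9:R b2@10:L b5@12:L b6@14:L]
Beat 6 (L): throw ball7 h=5 -> lands@11:R; in-air after throw: [b3@7:R b1@8:L b4@9:R b2@10:L b7@11:R b5@12:L b6@14:L]
Beat 7 (R): throw ball3 h=6 -> lands@13:R; in-air after throw: [b1@8:L b4@9:R b2@10:L b7@11:R b5@12:L b3@13:R b6@14:L]
Beat 8 (L): throw ball1 h=8 -> lands@16:L; in-air after throw: [b4@9:R b2@10:L b7@11:R b5@12:L b3@13:R b6@14:L b1@16:L]
Beat 9 (R): throw ball4 h=9 -> lands@18:L; in-air after throw: [b2@10:L b7@11:R b5@12:L b3@13:R b6@14:L b1@16:L b4@18:L]
Beat 10 (L): throw ball2 h=5 -> lands@15:R; in-air after throw: [b7@11:R b5@12:L b3@13:R b6@14:L b2@15:R b1@16:L b4@18:L]
Beat 11 (R): throw ball7 h=6 -> lands@17:R; in-air after throw: [b5@12:L b3@13:R b6@14:L b2@15:R b1@16:L b7@17:R b4@18:L]
Ball 4: thrown@3 h=6 -> first land @9; rethrown@9 h=9 -> second land @18

Answer: 9 18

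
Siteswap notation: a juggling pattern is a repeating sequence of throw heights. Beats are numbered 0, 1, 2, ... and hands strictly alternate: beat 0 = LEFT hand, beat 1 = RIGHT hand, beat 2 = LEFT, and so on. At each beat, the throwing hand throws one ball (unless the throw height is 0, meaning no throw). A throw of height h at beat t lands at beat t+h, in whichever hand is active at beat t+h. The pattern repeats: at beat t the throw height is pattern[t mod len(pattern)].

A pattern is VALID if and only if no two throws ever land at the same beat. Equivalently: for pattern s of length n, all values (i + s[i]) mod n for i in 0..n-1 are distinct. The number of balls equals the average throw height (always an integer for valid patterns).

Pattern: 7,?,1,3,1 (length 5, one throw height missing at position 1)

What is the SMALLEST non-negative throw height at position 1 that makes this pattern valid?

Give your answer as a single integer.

i=0: (0 + 7) mod 5 = 2
i=1: s[i]=? (unknown)
i=2: (2 + 1) mod 5 = 3
i=3: (3 + 3) mod 5 = 1
i=4: (4 + 1) mod 5 = 0
Known residues: [0, 1, 2, 3]; need a permutation of 0..4, so missing residue r = 4
Need (1 + s) mod 5 = 4; smallest s = (4 - 1) mod 5 = 3

Answer: 3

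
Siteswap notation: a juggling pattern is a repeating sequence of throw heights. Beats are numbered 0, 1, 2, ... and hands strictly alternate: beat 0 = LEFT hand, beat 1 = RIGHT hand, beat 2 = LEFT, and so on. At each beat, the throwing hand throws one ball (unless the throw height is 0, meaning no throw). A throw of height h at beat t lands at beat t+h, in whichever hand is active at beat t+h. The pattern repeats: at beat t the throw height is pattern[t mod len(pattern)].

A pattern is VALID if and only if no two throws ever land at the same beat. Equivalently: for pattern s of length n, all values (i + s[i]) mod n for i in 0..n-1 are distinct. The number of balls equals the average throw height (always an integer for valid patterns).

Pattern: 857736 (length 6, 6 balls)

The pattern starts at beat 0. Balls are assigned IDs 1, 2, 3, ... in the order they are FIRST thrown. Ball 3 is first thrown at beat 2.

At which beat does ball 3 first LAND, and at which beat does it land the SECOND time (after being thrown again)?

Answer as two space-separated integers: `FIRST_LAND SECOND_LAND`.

Beat 0 (L): throw ball1 h=8 -> lands@8:L; in-air after throw: [b1@8:L]
Beat 1 (R): throw ball2 h=5 -> lands@6:L; in-air after throw: [b2@6:L b1@8:L]
Beat 2 (L): throw ball3 h=7 -> lands@9:R; in-air after throw: [b2@6:L b1@8:L b3@9:R]
Beat 3 (R): throw ball4 h=7 -> lands@10:L; in-air after throw: [b2@6:L b1@8:L b3@9:R b4@10:L]
Beat 4 (L): throw ball5 h=3 -> lands@7:R; in-air after throw: [b2@6:L b5@7:R b1@8:L b3@9:R b4@10:L]
Beat 5 (R): throw ball6 h=6 -> lands@11:R; in-air after throw: [b2@6:L b5@7:R b1@8:L b3@9:R b4@10:L b6@11:R]
Beat 6 (L): throw ball2 h=8 -> lands@14:L; in-air after throw: [b5@7:R b1@8:L b3@9:R b4@10:L b6@11:R b2@14:L]
Beat 7 (R): throw ball5 h=5 -> lands@12:L; in-air after throw: [b1@8:L b3@9:R b4@10:L b6@11:R b5@12:L b2@14:L]
Beat 8 (L): throw ball1 h=7 -> lands@15:R; in-air after throw: [b3@9:R b4@10:L b6@11:R b5@12:L b2@14:L b1@15:R]
Beat 9 (R): throw ball3 h=7 -> lands@16:L; in-air after throw: [b4@10:L b6@11:R b5@12:L b2@14:L b1@15:R b3@16:L]
Beat 10 (L): throw ball4 h=3 -> lands@13:R; in-air after throw: [b6@11:R b5@12:L b4@13:R b2@14:L b1@15:R b3@16:L]
Beat 11 (R): throw ball6 h=6 -> lands@17:R; in-air after throw: [b5@12:L b4@13:R b2@14:L b1@15:R b3@16:L b6@17:R]
Beat 12 (L): throw ball5 h=8 -> lands@20:L; in-air after throw: [b4@13:R b2@14:L b1@15:R b3@16:L b6@17:R b5@20:L]
Beat 13 (R): throw ball4 h=5 -> lands@18:L; in-air after throw: [b2@14:L b1@15:R b3@16:L b6@17:R b4@18:L b5@20:L]
Beat 14 (L): throw ball2 h=7 -> lands@21:R; in-air after throw: [b1@15:R b3@16:L b6@17:R b4@18:L b5@20:L b2@21:R]
Beat 15 (R): throw ball1 h=7 -> lands@22:L; in-air after throw: [b3@16:L b6@17:R b4@18:L b5@20:L b2@21:R b1@22:L]
Beat 16 (L): throw ball3 h=3 -> lands@19:R; in-air after throw: [b6@17:R b4@18:L b3@19:R b5@20:L b2@21:R b1@22:L]
Ball 3: thrown@2 h=7 -> first land @9; rethrown@9 h=7 -> second land @16

Answer: 9 16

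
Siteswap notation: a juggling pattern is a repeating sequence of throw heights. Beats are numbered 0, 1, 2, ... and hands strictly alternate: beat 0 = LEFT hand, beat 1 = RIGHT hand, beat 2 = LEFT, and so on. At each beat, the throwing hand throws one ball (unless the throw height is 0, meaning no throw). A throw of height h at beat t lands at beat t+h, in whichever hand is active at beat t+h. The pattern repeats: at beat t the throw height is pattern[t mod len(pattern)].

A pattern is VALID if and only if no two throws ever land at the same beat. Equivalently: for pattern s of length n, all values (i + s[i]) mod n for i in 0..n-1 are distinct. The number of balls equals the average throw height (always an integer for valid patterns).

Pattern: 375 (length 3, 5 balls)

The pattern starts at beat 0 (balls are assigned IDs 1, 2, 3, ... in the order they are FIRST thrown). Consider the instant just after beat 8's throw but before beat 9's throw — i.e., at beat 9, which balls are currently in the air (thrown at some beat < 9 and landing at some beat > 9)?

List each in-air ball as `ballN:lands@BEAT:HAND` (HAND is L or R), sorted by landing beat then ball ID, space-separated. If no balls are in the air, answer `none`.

Answer: ball5:lands@10:L ball4:lands@11:R ball2:lands@13:R ball3:lands@14:L

Derivation:
Beat 0 (L): throw ball1 h=3 -> lands@3:R; in-air after throw: [b1@3:R]
Beat 1 (R): throw ball2 h=7 -> lands@8:L; in-air after throw: [b1@3:R b2@8:L]
Beat 2 (L): throw ball3 h=5 -> lands@7:R; in-air after throw: [b1@3:R b3@7:R b2@8:L]
Beat 3 (R): throw ball1 h=3 -> lands@6:L; in-air after throw: [b1@6:L b3@7:R b2@8:L]
Beat 4 (L): throw ball4 h=7 -> lands@11:R; in-air after throw: [b1@6:L b3@7:R b2@8:L b4@11:R]
Beat 5 (R): throw ball5 h=5 -> lands@10:L; in-air after throw: [b1@6:L b3@7:R b2@8:L b5@10:L b4@11:R]
Beat 6 (L): throw ball1 h=3 -> lands@9:R; in-air after throw: [b3@7:R b2@8:L b1@9:R b5@10:L b4@11:R]
Beat 7 (R): throw ball3 h=7 -> lands@14:L; in-air after throw: [b2@8:L b1@9:R b5@10:L b4@11:R b3@14:L]
Beat 8 (L): throw ball2 h=5 -> lands@13:R; in-air after throw: [b1@9:R b5@10:L b4@11:R b2@13:R b3@14:L]
Beat 9 (R): throw ball1 h=3 -> lands@12:L; in-air after throw: [b5@10:L b4@11:R b1@12:L b2@13:R b3@14:L]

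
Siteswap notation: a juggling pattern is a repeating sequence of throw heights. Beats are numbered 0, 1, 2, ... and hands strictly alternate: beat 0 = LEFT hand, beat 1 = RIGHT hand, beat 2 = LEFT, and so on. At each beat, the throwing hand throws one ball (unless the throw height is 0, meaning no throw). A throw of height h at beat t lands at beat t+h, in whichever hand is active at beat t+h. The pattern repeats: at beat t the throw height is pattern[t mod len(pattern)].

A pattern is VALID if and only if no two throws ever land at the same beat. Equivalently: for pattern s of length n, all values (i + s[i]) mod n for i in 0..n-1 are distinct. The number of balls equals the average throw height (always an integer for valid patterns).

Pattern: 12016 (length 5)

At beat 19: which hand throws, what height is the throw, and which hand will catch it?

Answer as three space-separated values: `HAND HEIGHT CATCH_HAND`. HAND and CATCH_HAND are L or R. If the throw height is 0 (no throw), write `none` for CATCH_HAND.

Beat 19: 19 mod 2 = 1, so hand = R
Throw height = pattern[19 mod 5] = pattern[4] = 6
Lands at beat 19+6=25, 25 mod 2 = 1, so catch hand = R

Answer: R 6 R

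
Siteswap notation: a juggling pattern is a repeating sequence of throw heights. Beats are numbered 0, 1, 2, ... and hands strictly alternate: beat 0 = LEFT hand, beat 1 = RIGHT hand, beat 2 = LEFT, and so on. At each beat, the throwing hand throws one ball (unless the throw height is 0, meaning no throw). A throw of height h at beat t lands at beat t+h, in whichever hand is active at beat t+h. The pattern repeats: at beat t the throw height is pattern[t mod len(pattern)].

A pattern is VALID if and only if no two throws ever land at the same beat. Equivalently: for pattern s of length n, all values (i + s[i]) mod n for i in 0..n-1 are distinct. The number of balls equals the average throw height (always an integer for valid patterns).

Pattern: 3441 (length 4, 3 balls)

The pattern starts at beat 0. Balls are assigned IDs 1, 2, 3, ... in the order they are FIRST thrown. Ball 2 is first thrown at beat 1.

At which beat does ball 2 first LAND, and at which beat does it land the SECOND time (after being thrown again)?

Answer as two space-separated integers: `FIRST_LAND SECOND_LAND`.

Answer: 5 9

Derivation:
Beat 0 (L): throw ball1 h=3 -> lands@3:R; in-air after throw: [b1@3:R]
Beat 1 (R): throw ball2 h=4 -> lands@5:R; in-air after throw: [b1@3:R b2@5:R]
Beat 2 (L): throw ball3 h=4 -> lands@6:L; in-air after throw: [b1@3:R b2@5:R b3@6:L]
Beat 3 (R): throw ball1 h=1 -> lands@4:L; in-air after throw: [b1@4:L b2@5:R b3@6:L]
Beat 4 (L): throw ball1 h=3 -> lands@7:R; in-air after throw: [b2@5:R b3@6:L b1@7:R]
Beat 5 (R): throw ball2 h=4 -> lands@9:R; in-air after throw: [b3@6:L b1@7:R b2@9:R]
Beat 6 (L): throw ball3 h=4 -> lands@10:L; in-air after throw: [b1@7:R b2@9:R b3@10:L]
Beat 7 (R): throw ball1 h=1 -> lands@8:L; in-air after throw: [b1@8:L b2@9:R b3@10:L]
Beat 8 (L): throw ball1 h=3 -> lands@11:R; in-air after throw: [b2@9:R b3@10:L b1@11:R]
Beat 9 (R): throw ball2 h=4 -> lands@13:R; in-air after throw: [b3@10:L b1@11:R b2@13:R]
Ball 2: thrown@1 h=4 -> first land @5; rethrown@5 h=4 -> second land @9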